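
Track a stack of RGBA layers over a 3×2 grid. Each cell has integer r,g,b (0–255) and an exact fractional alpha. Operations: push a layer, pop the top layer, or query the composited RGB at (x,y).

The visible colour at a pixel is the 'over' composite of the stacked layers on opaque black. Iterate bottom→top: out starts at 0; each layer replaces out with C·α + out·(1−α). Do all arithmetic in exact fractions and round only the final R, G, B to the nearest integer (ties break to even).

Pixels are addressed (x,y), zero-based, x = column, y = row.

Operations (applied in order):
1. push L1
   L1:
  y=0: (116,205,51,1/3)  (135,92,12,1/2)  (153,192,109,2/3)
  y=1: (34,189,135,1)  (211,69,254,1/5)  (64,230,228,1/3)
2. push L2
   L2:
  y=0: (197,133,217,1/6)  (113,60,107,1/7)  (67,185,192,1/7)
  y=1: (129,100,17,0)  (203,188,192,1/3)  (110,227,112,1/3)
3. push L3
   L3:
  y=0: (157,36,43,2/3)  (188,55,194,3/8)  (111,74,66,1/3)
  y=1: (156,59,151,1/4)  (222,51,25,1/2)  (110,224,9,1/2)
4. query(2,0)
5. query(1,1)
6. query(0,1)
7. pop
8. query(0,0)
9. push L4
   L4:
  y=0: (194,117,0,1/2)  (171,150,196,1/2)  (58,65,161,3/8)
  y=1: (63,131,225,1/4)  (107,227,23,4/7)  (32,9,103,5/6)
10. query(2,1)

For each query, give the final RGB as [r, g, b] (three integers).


(2,0) stack=L1,L2,L3; from [0,0,0]:
L1 α=2/3: [102, 128, 218/3]
L2 α=1/7: [97, 953/7, 628/7]
L3 α=1/3: [305/3, 808/7, 1718/21]
rounded: [102, 115, 82]

at x=1,y=1 over L1,L2,L3:
+L1 (α=1/5) → [211/5, 69/5, 254/5]
+L2 (α=1/3) → [479/5, 1078/15, 1468/15]
+L3 (α=1/2) → [1589/10, 1843/30, 1843/30]
→ [159, 61, 61]

(0,1) stack=L1,L2,L3; from [0,0,0]:
L1 α=1: [34, 189, 135]
L2 α=0: [34, 189, 135]
L3 α=1/4: [129/2, 313/2, 139]
→ [64, 156, 139]

(0,0) stack=L1,L2; from [0,0,0]:
after L1 α=1/3: [116/3, 205/3, 17]
after L2 α=1/6: [1171/18, 712/9, 151/3]
= [65, 79, 50]

at x=2,y=1 over L1,L2,L4:
L1 α=1/3: [64/3, 230/3, 76]
L2 α=1/3: [458/9, 1141/9, 88]
L4 α=5/6: [949/27, 773/27, 201/2]
rounded: [35, 29, 100]


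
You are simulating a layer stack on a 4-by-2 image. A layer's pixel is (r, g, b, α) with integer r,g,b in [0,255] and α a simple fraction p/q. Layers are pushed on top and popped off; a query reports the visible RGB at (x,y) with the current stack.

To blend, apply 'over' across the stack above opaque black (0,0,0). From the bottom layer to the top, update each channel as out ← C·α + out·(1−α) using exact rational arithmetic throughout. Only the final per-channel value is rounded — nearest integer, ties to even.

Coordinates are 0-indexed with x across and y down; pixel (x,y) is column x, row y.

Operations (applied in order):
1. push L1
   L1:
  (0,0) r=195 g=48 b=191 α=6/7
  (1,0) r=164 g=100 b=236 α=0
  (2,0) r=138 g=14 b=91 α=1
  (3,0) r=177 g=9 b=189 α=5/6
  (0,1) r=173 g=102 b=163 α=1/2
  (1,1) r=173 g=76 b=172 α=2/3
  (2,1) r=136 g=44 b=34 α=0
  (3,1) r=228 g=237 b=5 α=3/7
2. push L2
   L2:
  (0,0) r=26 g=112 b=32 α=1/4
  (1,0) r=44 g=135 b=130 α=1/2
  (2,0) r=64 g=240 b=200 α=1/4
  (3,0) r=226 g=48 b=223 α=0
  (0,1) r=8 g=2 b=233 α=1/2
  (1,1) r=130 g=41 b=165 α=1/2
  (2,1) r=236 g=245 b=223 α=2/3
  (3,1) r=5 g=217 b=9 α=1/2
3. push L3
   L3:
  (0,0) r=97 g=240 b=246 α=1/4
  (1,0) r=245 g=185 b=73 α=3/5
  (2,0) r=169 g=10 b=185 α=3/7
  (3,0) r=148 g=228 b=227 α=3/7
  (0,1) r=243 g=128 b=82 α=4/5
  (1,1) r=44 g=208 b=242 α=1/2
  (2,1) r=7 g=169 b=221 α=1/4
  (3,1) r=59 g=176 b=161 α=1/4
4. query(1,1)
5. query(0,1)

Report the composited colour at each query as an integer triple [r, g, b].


at x=1,y=1 over L1,L2,L3:
L1 α=2/3: [346/3, 152/3, 344/3]
L2 α=1/2: [368/3, 275/6, 839/6]
L3 α=1/2: [250/3, 1523/12, 2291/12]
= [83, 127, 191]

at x=0,y=1 over L1,L2,L3:
+L1 (α=1/2) → [173/2, 51, 163/2]
+L2 (α=1/2) → [189/4, 53/2, 629/4]
+L3 (α=4/5) → [4077/20, 1077/10, 1941/20]
→ [204, 108, 97]


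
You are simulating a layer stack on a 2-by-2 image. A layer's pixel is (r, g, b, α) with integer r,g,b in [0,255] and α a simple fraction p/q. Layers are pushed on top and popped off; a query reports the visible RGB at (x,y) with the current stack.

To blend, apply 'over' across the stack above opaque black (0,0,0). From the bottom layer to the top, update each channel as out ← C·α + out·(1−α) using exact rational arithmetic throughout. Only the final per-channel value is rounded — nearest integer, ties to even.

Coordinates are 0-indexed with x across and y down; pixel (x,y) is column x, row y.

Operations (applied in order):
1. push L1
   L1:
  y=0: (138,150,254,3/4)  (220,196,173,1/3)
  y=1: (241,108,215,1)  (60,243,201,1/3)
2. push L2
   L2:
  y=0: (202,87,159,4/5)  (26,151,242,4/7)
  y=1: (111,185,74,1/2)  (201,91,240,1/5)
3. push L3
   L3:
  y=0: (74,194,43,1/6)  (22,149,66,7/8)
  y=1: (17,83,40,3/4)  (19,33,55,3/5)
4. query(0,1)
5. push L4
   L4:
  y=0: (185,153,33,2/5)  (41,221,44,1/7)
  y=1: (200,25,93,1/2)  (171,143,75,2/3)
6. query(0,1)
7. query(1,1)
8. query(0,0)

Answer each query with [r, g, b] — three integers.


at x=0,y=1 over L1,L2,L3:
after L1 α=1: [241, 108, 215]
after L2 α=1/2: [176, 293/2, 289/2]
after L3 α=3/4: [227/4, 791/8, 529/8]
= [57, 99, 66]

query (0,1) [L1,L2,L3,L4] — begin 0,0,0
+L1 (α=1) → [241, 108, 215]
+L2 (α=1/2) → [176, 293/2, 289/2]
+L3 (α=3/4) → [227/4, 791/8, 529/8]
+L4 (α=1/2) → [1027/8, 991/16, 1273/16]
rounded: [128, 62, 80]

(1,1) stack=L1,L2,L3,L4; from [0,0,0]:
L1 α=1/3: [20, 81, 67]
L2 α=1/5: [281/5, 83, 508/5]
L3 α=3/5: [847/25, 53, 1841/25]
L4 α=2/3: [9397/75, 113, 5591/75]
= [125, 113, 75]

query (0,0) [L1,L2,L3,L4] — begin 0,0,0
after L1 α=3/4: [207/2, 225/2, 381/2]
after L2 α=4/5: [1823/10, 921/10, 1653/10]
after L3 α=1/6: [657/4, 1309/12, 1739/12]
after L4 α=2/5: [3451/20, 2533/20, 2003/20]
rounded: [173, 127, 100]


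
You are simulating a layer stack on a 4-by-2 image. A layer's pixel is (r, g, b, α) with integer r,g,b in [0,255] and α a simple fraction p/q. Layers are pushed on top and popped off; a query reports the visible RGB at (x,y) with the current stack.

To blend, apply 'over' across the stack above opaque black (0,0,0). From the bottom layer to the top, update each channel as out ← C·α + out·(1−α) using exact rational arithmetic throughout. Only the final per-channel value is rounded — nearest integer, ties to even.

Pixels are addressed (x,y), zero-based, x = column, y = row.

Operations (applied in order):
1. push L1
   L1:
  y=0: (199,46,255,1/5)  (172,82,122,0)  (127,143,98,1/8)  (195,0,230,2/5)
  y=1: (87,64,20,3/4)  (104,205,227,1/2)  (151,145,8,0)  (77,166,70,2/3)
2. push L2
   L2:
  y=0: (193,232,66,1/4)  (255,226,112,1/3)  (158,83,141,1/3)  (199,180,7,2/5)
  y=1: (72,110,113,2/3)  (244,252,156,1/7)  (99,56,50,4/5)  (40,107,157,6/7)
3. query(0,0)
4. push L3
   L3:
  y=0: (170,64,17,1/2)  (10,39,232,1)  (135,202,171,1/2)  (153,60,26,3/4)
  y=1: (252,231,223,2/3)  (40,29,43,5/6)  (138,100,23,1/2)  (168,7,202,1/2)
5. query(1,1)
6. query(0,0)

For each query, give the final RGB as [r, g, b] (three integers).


(0,0) stack=L1,L2; from [0,0,0]:
L1 α=1/5: [199/5, 46/5, 51]
L2 α=1/4: [781/10, 649/10, 219/4]
= [78, 65, 55]

at x=1,y=1 over L1,L2,L3:
+L1 (α=1/2) → [52, 205/2, 227/2]
+L2 (α=1/7) → [556/7, 867/7, 837/7]
+L3 (α=5/6) → [326/7, 941/21, 1171/21]
= [47, 45, 56]

at x=0,y=0 over L1,L2,L3:
after L1 α=1/5: [199/5, 46/5, 51]
after L2 α=1/4: [781/10, 649/10, 219/4]
after L3 α=1/2: [2481/20, 1289/20, 287/8]
→ [124, 64, 36]


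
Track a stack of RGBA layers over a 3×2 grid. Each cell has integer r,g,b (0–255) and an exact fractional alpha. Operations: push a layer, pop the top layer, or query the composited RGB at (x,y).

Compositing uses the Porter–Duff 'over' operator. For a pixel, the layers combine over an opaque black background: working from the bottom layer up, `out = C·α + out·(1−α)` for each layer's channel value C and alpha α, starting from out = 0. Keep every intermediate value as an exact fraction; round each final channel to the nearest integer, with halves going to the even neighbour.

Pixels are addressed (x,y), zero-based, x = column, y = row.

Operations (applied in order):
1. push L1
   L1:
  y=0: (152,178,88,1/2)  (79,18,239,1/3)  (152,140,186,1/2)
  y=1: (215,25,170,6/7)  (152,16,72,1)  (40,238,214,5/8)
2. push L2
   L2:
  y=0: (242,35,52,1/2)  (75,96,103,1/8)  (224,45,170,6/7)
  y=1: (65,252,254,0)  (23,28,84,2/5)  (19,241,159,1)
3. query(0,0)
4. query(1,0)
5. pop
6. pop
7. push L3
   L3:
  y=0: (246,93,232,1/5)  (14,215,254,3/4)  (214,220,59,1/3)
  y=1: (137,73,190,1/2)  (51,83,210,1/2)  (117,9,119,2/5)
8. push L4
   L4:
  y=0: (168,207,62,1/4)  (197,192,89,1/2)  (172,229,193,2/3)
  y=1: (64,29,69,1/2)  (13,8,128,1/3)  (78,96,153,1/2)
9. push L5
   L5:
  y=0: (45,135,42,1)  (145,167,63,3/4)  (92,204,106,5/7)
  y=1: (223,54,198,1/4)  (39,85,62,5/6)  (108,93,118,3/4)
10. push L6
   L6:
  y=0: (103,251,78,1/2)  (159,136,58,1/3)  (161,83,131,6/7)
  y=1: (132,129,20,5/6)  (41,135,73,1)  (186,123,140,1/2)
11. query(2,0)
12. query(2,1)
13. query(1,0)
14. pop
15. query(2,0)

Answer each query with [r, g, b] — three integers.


at x=0,y=0 over L1,L2:
L1 α=1/2: [76, 89, 44]
L2 α=1/2: [159, 62, 48]
→ [159, 62, 48]

query (1,0) [L1,L2] — begin 0,0,0
after L1 α=1/3: [79/3, 6, 239/3]
after L2 α=1/8: [389/12, 69/4, 991/12]
= [32, 17, 83]

at x=2,y=0 over L3,L4,L5,L6:
L3 α=1/3: [214/3, 220/3, 59/3]
L4 α=2/3: [1246/9, 1594/9, 1217/9]
L5 α=5/7: [6632/63, 12368/63, 7204/63]
L6 α=6/7: [67490/441, 43742/441, 56722/441]
→ [153, 99, 129]

at x=2,y=1 over L3,L4,L5,L6:
L3 α=2/5: [234/5, 18/5, 238/5]
L4 α=1/2: [312/5, 249/5, 1003/10]
L5 α=3/4: [483/5, 411/5, 4543/40]
L6 α=1/2: [1413/10, 513/5, 10143/80]
→ [141, 103, 127]

query (1,0) [L3,L4,L5,L6] — begin 0,0,0
L3 α=3/4: [21/2, 645/4, 381/2]
L4 α=1/2: [415/4, 1413/8, 559/4]
L5 α=3/4: [2155/16, 5421/32, 1315/16]
L6 α=1/3: [3427/24, 7597/48, 593/8]
= [143, 158, 74]

at x=2,y=0 over L3,L4,L5:
+L3 (α=1/3) → [214/3, 220/3, 59/3]
+L4 (α=2/3) → [1246/9, 1594/9, 1217/9]
+L5 (α=5/7) → [6632/63, 12368/63, 7204/63]
= [105, 196, 114]


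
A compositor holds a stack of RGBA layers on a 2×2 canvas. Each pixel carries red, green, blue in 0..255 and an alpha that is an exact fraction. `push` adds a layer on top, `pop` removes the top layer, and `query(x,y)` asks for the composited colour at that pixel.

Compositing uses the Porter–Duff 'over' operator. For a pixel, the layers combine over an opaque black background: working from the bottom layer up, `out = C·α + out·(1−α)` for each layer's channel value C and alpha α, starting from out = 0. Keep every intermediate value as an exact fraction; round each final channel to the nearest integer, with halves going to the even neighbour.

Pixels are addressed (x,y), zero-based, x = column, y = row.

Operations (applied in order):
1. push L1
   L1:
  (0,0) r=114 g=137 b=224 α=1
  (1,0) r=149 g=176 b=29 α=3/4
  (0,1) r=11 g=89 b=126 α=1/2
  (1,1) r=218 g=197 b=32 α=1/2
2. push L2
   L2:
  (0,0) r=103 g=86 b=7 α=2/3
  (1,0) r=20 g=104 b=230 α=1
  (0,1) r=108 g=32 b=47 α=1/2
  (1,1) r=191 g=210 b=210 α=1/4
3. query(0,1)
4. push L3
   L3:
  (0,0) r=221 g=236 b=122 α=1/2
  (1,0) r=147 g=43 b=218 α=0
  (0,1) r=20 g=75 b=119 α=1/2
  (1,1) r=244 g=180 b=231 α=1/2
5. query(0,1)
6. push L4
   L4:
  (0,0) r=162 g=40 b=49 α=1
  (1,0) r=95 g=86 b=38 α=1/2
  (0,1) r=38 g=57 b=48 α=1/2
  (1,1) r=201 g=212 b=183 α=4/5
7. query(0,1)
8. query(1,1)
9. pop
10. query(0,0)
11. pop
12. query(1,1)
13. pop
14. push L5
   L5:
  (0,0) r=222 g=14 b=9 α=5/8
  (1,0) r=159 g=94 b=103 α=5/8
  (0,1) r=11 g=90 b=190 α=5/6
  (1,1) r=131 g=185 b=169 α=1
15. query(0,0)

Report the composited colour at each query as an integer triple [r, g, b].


(0,1) stack=L1,L2; from [0,0,0]:
+L1 (α=1/2) → [11/2, 89/2, 63]
+L2 (α=1/2) → [227/4, 153/4, 55]
= [57, 38, 55]

query (0,1) [L1,L2,L3] — begin 0,0,0
after L1 α=1/2: [11/2, 89/2, 63]
after L2 α=1/2: [227/4, 153/4, 55]
after L3 α=1/2: [307/8, 453/8, 87]
rounded: [38, 57, 87]

query (0,1) [L1,L2,L3,L4] — begin 0,0,0
after L1 α=1/2: [11/2, 89/2, 63]
after L2 α=1/2: [227/4, 153/4, 55]
after L3 α=1/2: [307/8, 453/8, 87]
after L4 α=1/2: [611/16, 909/16, 135/2]
= [38, 57, 68]

at x=1,y=1 over L1,L2,L3,L4:
+L1 (α=1/2) → [109, 197/2, 16]
+L2 (α=1/4) → [259/2, 1011/8, 129/2]
+L3 (α=1/2) → [747/4, 2451/16, 591/4]
+L4 (α=4/5) → [3963/20, 16019/80, 3519/20]
rounded: [198, 200, 176]

(0,0) stack=L1,L2,L3; from [0,0,0]:
+L1 (α=1) → [114, 137, 224]
+L2 (α=2/3) → [320/3, 103, 238/3]
+L3 (α=1/2) → [983/6, 339/2, 302/3]
→ [164, 170, 101]

(1,1) stack=L1,L2; from [0,0,0]:
L1 α=1/2: [109, 197/2, 16]
L2 α=1/4: [259/2, 1011/8, 129/2]
rounded: [130, 126, 64]

(0,0) stack=L1,L5; from [0,0,0]:
L1 α=1: [114, 137, 224]
L5 α=5/8: [363/2, 481/8, 717/8]
= [182, 60, 90]


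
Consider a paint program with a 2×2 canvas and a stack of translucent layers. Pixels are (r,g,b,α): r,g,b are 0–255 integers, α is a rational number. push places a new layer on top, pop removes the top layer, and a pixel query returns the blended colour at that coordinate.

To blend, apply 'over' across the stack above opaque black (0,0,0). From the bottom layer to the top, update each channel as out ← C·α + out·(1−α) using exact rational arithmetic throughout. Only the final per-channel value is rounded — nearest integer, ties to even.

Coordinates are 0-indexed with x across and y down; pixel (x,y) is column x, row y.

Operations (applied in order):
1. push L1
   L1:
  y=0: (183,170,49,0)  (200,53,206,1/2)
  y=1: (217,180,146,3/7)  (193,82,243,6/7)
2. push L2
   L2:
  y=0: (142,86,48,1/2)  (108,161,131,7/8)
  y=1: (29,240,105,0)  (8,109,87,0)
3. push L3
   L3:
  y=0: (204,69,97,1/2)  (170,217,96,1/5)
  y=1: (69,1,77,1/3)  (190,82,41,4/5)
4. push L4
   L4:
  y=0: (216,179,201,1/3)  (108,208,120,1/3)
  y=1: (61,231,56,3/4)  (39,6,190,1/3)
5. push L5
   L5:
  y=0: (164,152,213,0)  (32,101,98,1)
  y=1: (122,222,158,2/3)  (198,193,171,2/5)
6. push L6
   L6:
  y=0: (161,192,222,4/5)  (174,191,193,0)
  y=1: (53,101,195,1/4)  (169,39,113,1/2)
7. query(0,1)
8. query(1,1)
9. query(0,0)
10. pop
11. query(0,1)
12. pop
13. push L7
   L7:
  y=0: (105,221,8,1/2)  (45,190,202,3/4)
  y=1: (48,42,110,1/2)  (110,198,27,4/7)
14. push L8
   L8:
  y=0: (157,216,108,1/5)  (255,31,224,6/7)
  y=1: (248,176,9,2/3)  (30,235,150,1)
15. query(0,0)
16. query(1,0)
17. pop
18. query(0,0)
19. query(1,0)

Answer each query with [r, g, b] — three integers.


query (0,1) [L1,L2,L3,L4,L5,L6] — begin 0,0,0
after L1 α=3/7: [93, 540/7, 438/7]
after L2 α=0: [93, 540/7, 438/7]
after L3 α=1/3: [85, 1087/21, 1415/21]
after L4 α=3/4: [67, 3910/21, 4943/84]
after L5 α=2/3: [311/3, 13234/63, 31487/252]
after L6 α=1/4: [91, 15355/84, 47867/336]
→ [91, 183, 142]

(1,1) stack=L1,L2,L3,L4,L5,L6; from [0,0,0]:
+L1 (α=6/7) → [1158/7, 492/7, 1458/7]
+L2 (α=0) → [1158/7, 492/7, 1458/7]
+L3 (α=4/5) → [6478/35, 2788/35, 2606/35]
+L4 (α=1/3) → [14321/105, 5786/105, 3954/35]
+L5 (α=2/5) → [28181/175, 19296/175, 23832/175]
+L6 (α=1/2) → [28878/175, 26121/350, 43607/350]
→ [165, 75, 125]

(0,0) stack=L1,L2,L3,L4,L5,L6; from [0,0,0]:
L1 α=0: [0, 0, 0]
L2 α=1/2: [71, 43, 24]
L3 α=1/2: [275/2, 56, 121/2]
L4 α=1/3: [491/3, 97, 322/3]
L5 α=0: [491/3, 97, 322/3]
L6 α=4/5: [2423/15, 173, 2986/15]
→ [162, 173, 199]

at x=0,y=1 over L1,L2,L3,L4,L5:
after L1 α=3/7: [93, 540/7, 438/7]
after L2 α=0: [93, 540/7, 438/7]
after L3 α=1/3: [85, 1087/21, 1415/21]
after L4 α=3/4: [67, 3910/21, 4943/84]
after L5 α=2/3: [311/3, 13234/63, 31487/252]
= [104, 210, 125]

query (0,0) [L1,L2,L3,L4,L7,L8] — begin 0,0,0
+L1 (α=0) → [0, 0, 0]
+L2 (α=1/2) → [71, 43, 24]
+L3 (α=1/2) → [275/2, 56, 121/2]
+L4 (α=1/3) → [491/3, 97, 322/3]
+L7 (α=1/2) → [403/3, 159, 173/3]
+L8 (α=1/5) → [2083/15, 852/5, 1016/15]
rounded: [139, 170, 68]

at x=1,y=0 over L1,L2,L3,L4,L7,L8:
+L1 (α=1/2) → [100, 53/2, 103]
+L2 (α=7/8) → [107, 2307/16, 255/2]
+L3 (α=1/5) → [598/5, 635/4, 606/5]
+L4 (α=1/3) → [1736/15, 1051/6, 604/5]
+L7 (α=3/4) → [3761/60, 4471/24, 1817/10]
+L8 (α=6/7) → [95561/420, 8935/168, 15257/70]
→ [228, 53, 218]

query (0,0) [L1,L2,L3,L4,L7] — begin 0,0,0
L1 α=0: [0, 0, 0]
L2 α=1/2: [71, 43, 24]
L3 α=1/2: [275/2, 56, 121/2]
L4 α=1/3: [491/3, 97, 322/3]
L7 α=1/2: [403/3, 159, 173/3]
→ [134, 159, 58]

(1,0) stack=L1,L2,L3,L4,L7; from [0,0,0]:
after L1 α=1/2: [100, 53/2, 103]
after L2 α=7/8: [107, 2307/16, 255/2]
after L3 α=1/5: [598/5, 635/4, 606/5]
after L4 α=1/3: [1736/15, 1051/6, 604/5]
after L7 α=3/4: [3761/60, 4471/24, 1817/10]
rounded: [63, 186, 182]


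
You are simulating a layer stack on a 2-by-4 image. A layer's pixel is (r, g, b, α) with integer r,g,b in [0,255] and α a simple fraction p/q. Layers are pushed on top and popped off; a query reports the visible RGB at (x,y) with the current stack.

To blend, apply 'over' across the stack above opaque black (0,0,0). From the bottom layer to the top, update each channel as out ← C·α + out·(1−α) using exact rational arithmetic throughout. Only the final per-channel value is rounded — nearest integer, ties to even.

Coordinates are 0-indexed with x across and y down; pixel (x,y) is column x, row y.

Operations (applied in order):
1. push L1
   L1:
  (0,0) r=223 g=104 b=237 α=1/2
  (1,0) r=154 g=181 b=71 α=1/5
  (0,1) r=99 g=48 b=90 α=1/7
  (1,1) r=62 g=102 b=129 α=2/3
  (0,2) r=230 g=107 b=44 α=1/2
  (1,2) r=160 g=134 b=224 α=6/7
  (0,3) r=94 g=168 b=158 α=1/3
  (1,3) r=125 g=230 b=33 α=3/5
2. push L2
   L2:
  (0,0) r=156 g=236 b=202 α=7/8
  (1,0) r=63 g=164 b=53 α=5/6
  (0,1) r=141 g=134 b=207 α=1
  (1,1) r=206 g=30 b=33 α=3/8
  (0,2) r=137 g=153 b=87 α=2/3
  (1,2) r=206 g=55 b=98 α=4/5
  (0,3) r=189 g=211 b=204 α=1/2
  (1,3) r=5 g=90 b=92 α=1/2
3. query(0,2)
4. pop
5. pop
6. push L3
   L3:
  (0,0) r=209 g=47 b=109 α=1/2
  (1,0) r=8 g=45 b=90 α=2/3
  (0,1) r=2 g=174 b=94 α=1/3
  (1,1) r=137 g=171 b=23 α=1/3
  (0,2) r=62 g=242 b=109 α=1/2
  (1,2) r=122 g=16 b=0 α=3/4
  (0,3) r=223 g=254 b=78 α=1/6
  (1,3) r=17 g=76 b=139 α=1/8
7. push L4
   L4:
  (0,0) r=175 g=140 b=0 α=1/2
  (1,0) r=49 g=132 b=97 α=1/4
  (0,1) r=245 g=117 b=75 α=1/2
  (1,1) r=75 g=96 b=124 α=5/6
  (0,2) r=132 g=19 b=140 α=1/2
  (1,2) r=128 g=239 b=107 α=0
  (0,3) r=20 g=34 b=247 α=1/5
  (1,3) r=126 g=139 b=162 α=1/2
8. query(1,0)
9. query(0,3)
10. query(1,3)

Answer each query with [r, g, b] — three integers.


query (0,2) [L1,L2] — begin 0,0,0
L1 α=1/2: [115, 107/2, 22]
L2 α=2/3: [389/3, 719/6, 196/3]
→ [130, 120, 65]

query (1,0) [L3,L4] — begin 0,0,0
L3 α=2/3: [16/3, 30, 60]
L4 α=1/4: [65/4, 111/2, 277/4]
→ [16, 56, 69]

at x=0,y=3 over L3,L4:
after L3 α=1/6: [223/6, 127/3, 13]
after L4 α=1/5: [506/15, 122/3, 299/5]
→ [34, 41, 60]

query (1,3) [L3,L4] — begin 0,0,0
L3 α=1/8: [17/8, 19/2, 139/8]
L4 α=1/2: [1025/16, 297/4, 1435/16]
= [64, 74, 90]


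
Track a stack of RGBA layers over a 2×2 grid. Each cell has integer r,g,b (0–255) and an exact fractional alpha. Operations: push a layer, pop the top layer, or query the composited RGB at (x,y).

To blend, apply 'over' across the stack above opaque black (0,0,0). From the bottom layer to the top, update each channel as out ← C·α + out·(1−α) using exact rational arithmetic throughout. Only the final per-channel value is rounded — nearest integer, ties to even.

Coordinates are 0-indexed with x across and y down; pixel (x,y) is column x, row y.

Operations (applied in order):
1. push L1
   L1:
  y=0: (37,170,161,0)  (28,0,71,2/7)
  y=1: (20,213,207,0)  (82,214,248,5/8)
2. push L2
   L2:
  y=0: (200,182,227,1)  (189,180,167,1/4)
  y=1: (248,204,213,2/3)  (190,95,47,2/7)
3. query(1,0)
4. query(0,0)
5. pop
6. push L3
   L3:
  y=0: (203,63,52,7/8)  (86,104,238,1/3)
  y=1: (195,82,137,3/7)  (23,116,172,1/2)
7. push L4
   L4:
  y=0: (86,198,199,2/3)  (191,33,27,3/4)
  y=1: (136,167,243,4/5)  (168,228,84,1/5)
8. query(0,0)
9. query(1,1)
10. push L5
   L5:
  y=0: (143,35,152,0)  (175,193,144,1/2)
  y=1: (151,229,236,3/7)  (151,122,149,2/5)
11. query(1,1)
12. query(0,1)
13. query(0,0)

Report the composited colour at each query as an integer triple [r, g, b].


query (1,0) [L1,L2] — begin 0,0,0
L1 α=2/7: [8, 0, 142/7]
L2 α=1/4: [213/4, 45, 1595/28]
rounded: [53, 45, 57]

at x=0,y=0 over L1,L2:
L1 α=0: [0, 0, 0]
L2 α=1: [200, 182, 227]
→ [200, 182, 227]

(0,0) stack=L1,L3,L4; from [0,0,0]:
+L1 (α=0) → [0, 0, 0]
+L3 (α=7/8) → [1421/8, 441/8, 91/2]
+L4 (α=2/3) → [2797/24, 1203/8, 887/6]
= [117, 150, 148]

query (1,1) [L1,L3,L4] — begin 0,0,0
+L1 (α=5/8) → [205/4, 535/4, 155]
+L3 (α=1/2) → [297/8, 999/8, 327/2]
+L4 (α=1/5) → [633/10, 291/2, 738/5]
= [63, 146, 148]

at x=1,y=1 over L1,L3,L4,L5:
L1 α=5/8: [205/4, 535/4, 155]
L3 α=1/2: [297/8, 999/8, 327/2]
L4 α=1/5: [633/10, 291/2, 738/5]
L5 α=2/5: [4919/50, 1361/10, 3704/25]
→ [98, 136, 148]

at x=0,y=1 over L1,L3,L4,L5:
+L1 (α=0) → [0, 0, 0]
+L3 (α=3/7) → [585/7, 246/7, 411/7]
+L4 (α=4/5) → [4393/35, 4922/35, 1443/7]
+L5 (α=3/7) → [33427/245, 43733/245, 10728/49]
rounded: [136, 179, 219]

(0,0) stack=L1,L3,L4,L5; from [0,0,0]:
after L1 α=0: [0, 0, 0]
after L3 α=7/8: [1421/8, 441/8, 91/2]
after L4 α=2/3: [2797/24, 1203/8, 887/6]
after L5 α=0: [2797/24, 1203/8, 887/6]
= [117, 150, 148]


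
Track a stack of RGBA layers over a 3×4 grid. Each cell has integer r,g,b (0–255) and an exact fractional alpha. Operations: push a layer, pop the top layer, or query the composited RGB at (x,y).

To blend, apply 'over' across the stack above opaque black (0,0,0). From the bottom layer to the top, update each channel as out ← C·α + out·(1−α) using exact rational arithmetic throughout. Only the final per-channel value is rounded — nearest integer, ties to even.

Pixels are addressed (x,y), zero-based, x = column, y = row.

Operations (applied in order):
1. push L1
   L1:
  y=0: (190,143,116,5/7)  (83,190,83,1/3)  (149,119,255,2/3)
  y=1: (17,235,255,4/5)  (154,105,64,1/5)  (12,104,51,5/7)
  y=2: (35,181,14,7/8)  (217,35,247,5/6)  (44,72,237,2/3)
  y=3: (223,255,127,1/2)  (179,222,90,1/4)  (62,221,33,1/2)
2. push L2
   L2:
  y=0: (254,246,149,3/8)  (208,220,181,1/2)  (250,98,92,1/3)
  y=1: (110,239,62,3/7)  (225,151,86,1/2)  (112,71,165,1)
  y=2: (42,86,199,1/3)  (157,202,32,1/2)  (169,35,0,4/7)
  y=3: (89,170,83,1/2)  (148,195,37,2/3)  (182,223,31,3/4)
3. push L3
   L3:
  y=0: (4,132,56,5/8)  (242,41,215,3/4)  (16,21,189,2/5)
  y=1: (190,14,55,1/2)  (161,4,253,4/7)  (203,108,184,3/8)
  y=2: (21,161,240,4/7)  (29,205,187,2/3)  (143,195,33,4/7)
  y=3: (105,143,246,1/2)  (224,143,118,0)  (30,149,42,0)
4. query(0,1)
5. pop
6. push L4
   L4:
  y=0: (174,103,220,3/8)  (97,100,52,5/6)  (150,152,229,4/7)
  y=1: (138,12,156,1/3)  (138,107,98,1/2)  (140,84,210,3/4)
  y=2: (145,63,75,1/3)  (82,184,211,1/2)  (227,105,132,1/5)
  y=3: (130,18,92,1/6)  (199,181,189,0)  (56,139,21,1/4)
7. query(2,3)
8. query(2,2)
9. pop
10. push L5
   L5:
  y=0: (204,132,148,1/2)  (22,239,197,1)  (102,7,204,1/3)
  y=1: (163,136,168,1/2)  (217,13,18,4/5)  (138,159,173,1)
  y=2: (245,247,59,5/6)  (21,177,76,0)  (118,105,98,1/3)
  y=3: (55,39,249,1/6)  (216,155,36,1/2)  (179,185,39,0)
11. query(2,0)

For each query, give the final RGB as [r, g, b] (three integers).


at x=0,y=1 over L1,L2,L3:
+L1 (α=4/5) → [68/5, 188, 204]
+L2 (α=3/7) → [1922/35, 1469/7, 1002/7]
+L3 (α=1/2) → [4286/35, 1567/14, 1387/14]
rounded: [122, 112, 99]

at x=2,y=3 over L1,L2,L4:
+L1 (α=1/2) → [31, 221/2, 33/2]
+L2 (α=3/4) → [577/4, 1559/8, 219/8]
+L4 (α=1/4) → [1955/16, 5789/32, 825/32]
→ [122, 181, 26]

query (2,2) [L1,L2,L4] — begin 0,0,0
after L1 α=2/3: [88/3, 48, 158]
after L2 α=4/7: [764/7, 284/7, 474/7]
after L4 α=1/5: [929/7, 1871/35, 564/7]
= [133, 53, 81]

query (2,0) [L1,L2,L5] — begin 0,0,0
after L1 α=2/3: [298/3, 238/3, 170]
after L2 α=1/3: [1346/9, 770/9, 144]
after L5 α=1/3: [3610/27, 1603/27, 164]
→ [134, 59, 164]


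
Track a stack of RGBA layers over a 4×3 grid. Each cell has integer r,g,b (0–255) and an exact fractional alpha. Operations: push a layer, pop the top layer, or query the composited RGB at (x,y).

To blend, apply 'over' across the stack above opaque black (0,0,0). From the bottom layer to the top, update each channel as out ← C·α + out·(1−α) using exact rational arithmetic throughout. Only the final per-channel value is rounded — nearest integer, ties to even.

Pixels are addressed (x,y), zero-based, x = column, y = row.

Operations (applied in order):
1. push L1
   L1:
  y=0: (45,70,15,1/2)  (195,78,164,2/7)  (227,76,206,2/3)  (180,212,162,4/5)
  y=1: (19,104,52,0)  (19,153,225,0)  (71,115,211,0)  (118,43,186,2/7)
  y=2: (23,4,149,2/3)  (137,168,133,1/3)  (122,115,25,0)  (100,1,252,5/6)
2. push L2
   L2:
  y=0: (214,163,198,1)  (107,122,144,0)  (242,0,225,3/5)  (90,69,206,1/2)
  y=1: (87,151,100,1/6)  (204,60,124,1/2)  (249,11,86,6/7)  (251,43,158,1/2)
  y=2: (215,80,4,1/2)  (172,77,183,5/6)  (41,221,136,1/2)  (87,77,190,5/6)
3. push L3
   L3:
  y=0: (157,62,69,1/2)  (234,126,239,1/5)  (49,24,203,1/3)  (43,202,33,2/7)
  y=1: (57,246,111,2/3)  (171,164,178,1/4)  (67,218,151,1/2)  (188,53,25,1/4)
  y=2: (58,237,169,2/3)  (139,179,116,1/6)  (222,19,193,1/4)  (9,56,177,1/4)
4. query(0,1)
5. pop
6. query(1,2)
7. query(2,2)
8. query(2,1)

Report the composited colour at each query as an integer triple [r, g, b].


(0,1) stack=L1,L2,L3; from [0,0,0]:
+L1 (α=0) → [0, 0, 0]
+L2 (α=1/6) → [29/2, 151/6, 50/3]
+L3 (α=2/3) → [257/6, 3103/18, 716/9]
rounded: [43, 172, 80]

at x=1,y=2 over L1,L2:
after L1 α=1/3: [137/3, 56, 133/3]
after L2 α=5/6: [2717/18, 147/2, 1439/9]
→ [151, 74, 160]

(2,2) stack=L1,L2; from [0,0,0]:
+L1 (α=0) → [0, 0, 0]
+L2 (α=1/2) → [41/2, 221/2, 68]
→ [20, 110, 68]

(2,1) stack=L1,L2; from [0,0,0]:
after L1 α=0: [0, 0, 0]
after L2 α=6/7: [1494/7, 66/7, 516/7]
→ [213, 9, 74]


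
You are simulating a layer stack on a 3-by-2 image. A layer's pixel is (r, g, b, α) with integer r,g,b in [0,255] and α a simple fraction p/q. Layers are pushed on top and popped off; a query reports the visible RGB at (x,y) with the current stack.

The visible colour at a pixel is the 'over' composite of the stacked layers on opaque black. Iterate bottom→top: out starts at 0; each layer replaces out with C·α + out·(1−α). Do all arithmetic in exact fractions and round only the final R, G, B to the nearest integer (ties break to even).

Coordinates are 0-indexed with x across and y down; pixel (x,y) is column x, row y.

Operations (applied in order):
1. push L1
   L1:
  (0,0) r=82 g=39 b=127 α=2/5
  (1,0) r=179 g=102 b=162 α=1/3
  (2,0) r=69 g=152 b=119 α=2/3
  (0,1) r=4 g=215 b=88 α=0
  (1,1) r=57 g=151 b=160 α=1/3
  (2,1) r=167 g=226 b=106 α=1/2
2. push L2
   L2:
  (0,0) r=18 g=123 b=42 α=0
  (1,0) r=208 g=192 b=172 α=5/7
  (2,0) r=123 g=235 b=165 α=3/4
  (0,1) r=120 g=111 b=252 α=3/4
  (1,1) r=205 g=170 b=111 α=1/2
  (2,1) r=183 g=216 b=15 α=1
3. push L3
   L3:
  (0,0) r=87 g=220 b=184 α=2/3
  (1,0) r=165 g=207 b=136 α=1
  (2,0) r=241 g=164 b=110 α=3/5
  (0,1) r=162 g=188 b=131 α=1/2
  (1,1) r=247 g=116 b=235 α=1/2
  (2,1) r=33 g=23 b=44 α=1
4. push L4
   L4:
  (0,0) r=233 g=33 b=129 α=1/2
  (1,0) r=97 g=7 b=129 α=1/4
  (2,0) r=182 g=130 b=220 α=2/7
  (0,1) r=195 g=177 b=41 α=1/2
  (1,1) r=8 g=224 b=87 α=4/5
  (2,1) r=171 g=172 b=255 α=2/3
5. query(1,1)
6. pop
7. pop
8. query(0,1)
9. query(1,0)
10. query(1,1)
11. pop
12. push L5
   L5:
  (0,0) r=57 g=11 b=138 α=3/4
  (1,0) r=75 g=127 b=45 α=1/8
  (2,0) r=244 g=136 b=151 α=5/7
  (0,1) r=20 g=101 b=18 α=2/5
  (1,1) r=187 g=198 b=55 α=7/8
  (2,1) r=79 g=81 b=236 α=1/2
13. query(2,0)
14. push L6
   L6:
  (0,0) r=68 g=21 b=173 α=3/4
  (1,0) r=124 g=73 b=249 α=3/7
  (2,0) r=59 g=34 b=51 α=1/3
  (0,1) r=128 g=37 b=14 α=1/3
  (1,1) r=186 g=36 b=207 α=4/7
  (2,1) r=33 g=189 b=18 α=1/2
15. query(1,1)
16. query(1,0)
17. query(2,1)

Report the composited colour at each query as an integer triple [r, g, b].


at x=1,y=1 over L1,L2,L3,L4:
after L1 α=1/3: [19, 151/3, 160/3]
after L2 α=1/2: [112, 661/6, 493/6]
after L3 α=1/2: [359/2, 1357/12, 1903/12]
after L4 α=4/5: [423/10, 12109/60, 6079/60]
rounded: [42, 202, 101]

query (0,1) [L1,L2] — begin 0,0,0
+L1 (α=0) → [0, 0, 0]
+L2 (α=3/4) → [90, 333/4, 189]
= [90, 83, 189]

(1,0) stack=L1,L2; from [0,0,0]:
L1 α=1/3: [179/3, 34, 54]
L2 α=5/7: [3478/21, 1028/7, 968/7]
→ [166, 147, 138]

(1,1) stack=L1,L2; from [0,0,0]:
+L1 (α=1/3) → [19, 151/3, 160/3]
+L2 (α=1/2) → [112, 661/6, 493/6]
→ [112, 110, 82]

(2,0) stack=L1,L5; from [0,0,0]:
after L1 α=2/3: [46, 304/3, 238/3]
after L5 α=5/7: [1312/7, 2648/21, 2741/21]
→ [187, 126, 131]

(1,1) stack=L1,L5,L6; from [0,0,0]:
+L1 (α=1/3) → [19, 151/3, 160/3]
+L5 (α=7/8) → [166, 4309/24, 1315/24]
+L6 (α=4/7) → [1242/7, 5461/56, 7939/56]
rounded: [177, 98, 142]

query (1,0) [L1,L5,L6] — begin 0,0,0
+L1 (α=1/3) → [179/3, 34, 54]
+L5 (α=1/8) → [739/12, 365/8, 423/8]
+L6 (α=3/7) → [265/3, 803/14, 1917/14]
rounded: [88, 57, 137]

(2,1) stack=L1,L5,L6; from [0,0,0]:
+L1 (α=1/2) → [167/2, 113, 53]
+L5 (α=1/2) → [325/4, 97, 289/2]
+L6 (α=1/2) → [457/8, 143, 325/4]
rounded: [57, 143, 81]


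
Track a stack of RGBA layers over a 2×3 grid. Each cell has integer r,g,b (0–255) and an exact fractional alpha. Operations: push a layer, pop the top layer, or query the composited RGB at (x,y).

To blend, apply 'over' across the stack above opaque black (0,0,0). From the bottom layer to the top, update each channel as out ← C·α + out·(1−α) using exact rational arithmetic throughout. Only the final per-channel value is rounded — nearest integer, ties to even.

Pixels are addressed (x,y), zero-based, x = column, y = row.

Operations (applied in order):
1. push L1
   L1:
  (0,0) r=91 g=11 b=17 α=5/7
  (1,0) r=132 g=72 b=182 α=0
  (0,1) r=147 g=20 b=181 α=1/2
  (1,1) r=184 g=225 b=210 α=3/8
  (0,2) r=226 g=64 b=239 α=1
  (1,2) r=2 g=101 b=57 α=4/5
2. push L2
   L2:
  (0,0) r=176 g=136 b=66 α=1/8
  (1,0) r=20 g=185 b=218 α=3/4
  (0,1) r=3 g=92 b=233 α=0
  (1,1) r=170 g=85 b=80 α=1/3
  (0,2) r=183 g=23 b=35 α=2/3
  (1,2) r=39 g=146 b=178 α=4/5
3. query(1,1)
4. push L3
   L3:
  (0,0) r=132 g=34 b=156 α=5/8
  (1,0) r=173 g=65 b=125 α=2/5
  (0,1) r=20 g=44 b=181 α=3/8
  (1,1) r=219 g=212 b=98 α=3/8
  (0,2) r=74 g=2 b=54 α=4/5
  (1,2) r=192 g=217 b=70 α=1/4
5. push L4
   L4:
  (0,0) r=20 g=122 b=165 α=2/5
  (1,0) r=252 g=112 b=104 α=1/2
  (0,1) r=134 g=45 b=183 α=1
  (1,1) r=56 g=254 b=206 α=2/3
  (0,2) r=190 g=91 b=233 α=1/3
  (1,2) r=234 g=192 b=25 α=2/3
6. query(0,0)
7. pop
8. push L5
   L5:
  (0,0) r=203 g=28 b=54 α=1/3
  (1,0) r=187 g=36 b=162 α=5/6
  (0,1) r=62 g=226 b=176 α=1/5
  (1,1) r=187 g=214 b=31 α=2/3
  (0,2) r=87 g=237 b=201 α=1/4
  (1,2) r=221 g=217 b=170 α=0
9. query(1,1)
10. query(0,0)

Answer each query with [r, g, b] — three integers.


at x=1,y=1 over L1,L2:
+L1 (α=3/8) → [69, 675/8, 315/4]
+L2 (α=1/3) → [308/3, 1015/12, 475/6]
→ [103, 85, 79]

(0,0) stack=L1,L2,L3,L4; from [0,0,0]:
after L1 α=5/7: [65, 55/7, 85/7]
after L2 α=1/8: [631/8, 191/8, 151/8]
after L3 α=5/8: [7173/64, 1933/64, 6693/64]
after L4 α=2/5: [24079/320, 4283/64, 41199/320]
= [75, 67, 129]

query (1,1) [L1,L2,L3,L5] — begin 0,0,0
after L1 α=3/8: [69, 675/8, 315/4]
after L2 α=1/3: [308/3, 1015/12, 475/6]
after L3 α=3/8: [3511/24, 12707/96, 4139/48]
after L5 α=2/3: [12487/72, 53795/288, 7115/144]
→ [173, 187, 49]

query (0,0) [L1,L2,L3,L5] — begin 0,0,0
+L1 (α=5/7) → [65, 55/7, 85/7]
+L2 (α=1/8) → [631/8, 191/8, 151/8]
+L3 (α=5/8) → [7173/64, 1933/64, 6693/64]
+L5 (α=1/3) → [13669/96, 943/32, 2807/32]
rounded: [142, 29, 88]


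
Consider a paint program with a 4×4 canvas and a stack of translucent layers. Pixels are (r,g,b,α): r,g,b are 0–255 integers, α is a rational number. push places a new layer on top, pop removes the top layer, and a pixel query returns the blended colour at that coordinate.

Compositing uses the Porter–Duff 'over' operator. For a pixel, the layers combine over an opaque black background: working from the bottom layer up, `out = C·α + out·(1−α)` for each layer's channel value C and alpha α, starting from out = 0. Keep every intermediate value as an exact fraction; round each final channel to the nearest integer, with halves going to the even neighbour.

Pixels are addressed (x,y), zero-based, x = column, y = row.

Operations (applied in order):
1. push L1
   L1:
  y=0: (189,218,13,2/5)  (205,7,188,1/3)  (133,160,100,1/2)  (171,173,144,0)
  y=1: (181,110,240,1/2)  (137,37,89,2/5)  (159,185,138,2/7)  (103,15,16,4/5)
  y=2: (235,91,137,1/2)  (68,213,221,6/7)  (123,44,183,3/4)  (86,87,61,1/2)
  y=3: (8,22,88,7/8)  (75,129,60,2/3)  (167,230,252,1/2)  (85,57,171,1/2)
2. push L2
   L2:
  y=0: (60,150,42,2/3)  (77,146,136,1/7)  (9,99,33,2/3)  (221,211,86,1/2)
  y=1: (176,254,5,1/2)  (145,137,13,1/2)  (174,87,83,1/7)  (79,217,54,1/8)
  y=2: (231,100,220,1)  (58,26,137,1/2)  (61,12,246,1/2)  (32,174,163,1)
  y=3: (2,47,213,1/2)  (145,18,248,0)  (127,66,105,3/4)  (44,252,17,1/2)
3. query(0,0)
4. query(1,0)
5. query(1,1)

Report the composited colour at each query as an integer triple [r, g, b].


at x=0,y=0 over L1,L2:
after L1 α=2/5: [378/5, 436/5, 26/5]
after L2 α=2/3: [326/5, 1936/15, 446/15]
→ [65, 129, 30]

at x=1,y=0 over L1,L2:
after L1 α=1/3: [205/3, 7/3, 188/3]
after L2 α=1/7: [487/7, 160/7, 512/7]
= [70, 23, 73]

(1,1) stack=L1,L2; from [0,0,0]:
+L1 (α=2/5) → [274/5, 74/5, 178/5]
+L2 (α=1/2) → [999/10, 759/10, 243/10]
= [100, 76, 24]


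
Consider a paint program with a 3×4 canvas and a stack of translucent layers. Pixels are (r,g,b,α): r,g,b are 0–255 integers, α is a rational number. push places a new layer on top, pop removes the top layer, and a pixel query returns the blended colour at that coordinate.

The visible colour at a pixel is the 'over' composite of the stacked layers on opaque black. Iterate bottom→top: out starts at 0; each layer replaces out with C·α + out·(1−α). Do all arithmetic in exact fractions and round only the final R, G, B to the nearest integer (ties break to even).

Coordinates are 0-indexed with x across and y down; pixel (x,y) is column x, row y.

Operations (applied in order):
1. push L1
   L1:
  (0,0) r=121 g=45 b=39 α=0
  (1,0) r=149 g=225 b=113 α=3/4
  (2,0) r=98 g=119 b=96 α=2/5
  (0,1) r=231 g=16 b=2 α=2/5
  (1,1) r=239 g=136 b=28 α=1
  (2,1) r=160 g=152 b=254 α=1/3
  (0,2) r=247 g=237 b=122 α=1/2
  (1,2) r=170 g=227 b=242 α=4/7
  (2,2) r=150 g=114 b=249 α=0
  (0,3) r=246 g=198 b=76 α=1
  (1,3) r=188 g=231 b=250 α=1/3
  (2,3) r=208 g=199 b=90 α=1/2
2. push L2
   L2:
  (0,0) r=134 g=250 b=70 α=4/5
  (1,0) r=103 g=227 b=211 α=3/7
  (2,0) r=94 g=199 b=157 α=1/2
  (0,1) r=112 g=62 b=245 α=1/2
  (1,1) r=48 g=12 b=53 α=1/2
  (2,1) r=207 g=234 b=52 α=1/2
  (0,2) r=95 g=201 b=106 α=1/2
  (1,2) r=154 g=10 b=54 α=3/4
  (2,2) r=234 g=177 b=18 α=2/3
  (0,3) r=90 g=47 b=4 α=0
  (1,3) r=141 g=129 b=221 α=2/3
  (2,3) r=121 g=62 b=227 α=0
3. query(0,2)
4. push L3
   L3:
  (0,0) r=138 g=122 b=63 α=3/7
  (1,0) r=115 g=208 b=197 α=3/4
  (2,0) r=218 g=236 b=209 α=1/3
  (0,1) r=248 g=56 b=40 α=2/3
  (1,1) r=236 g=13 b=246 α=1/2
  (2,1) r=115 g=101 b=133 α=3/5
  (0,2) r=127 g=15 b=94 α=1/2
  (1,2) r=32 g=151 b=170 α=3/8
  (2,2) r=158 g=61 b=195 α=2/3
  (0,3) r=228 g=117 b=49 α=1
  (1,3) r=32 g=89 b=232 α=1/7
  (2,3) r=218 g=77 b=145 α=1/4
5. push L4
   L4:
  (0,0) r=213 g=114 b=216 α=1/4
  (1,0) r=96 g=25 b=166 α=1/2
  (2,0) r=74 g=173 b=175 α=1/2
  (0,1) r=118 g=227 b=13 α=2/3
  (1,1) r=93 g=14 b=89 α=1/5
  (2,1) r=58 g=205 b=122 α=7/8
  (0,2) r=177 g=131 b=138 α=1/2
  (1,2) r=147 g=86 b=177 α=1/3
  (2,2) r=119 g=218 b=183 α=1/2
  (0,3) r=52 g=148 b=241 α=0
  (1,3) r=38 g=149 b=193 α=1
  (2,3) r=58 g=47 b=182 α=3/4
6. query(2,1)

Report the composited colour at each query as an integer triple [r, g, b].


at x=0,y=2 over L1,L2:
+L1 (α=1/2) → [247/2, 237/2, 61]
+L2 (α=1/2) → [437/4, 639/4, 167/2]
rounded: [109, 160, 84]

at x=2,y=1 over L1,L2,L3,L4:
after L1 α=1/3: [160/3, 152/3, 254/3]
after L2 α=1/2: [781/6, 427/3, 205/3]
after L3 α=3/5: [1816/15, 1763/15, 1607/15]
after L4 α=7/8: [3953/60, 2911/15, 14417/120]
= [66, 194, 120]


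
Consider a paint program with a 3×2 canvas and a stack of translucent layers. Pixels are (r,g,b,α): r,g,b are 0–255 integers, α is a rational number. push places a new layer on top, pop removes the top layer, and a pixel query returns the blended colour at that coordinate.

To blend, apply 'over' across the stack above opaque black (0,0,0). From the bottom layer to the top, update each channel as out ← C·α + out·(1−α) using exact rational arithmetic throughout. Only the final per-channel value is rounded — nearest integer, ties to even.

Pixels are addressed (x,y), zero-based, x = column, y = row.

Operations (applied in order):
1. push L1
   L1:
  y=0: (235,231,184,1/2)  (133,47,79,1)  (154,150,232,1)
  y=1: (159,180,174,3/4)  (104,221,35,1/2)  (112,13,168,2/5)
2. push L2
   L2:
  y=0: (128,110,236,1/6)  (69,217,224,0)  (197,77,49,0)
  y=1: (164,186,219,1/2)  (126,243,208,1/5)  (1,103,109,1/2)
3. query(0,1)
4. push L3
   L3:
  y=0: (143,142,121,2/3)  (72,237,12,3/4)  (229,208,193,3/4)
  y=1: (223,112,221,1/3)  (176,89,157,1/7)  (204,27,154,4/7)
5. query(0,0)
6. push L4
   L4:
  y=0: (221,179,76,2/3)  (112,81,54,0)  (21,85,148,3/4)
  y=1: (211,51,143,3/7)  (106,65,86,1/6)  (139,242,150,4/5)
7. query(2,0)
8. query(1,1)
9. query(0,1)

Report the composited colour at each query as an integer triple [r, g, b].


query (0,1) [L1,L2] — begin 0,0,0
+L1 (α=3/4) → [477/4, 135, 261/2]
+L2 (α=1/2) → [1133/8, 321/2, 699/4]
rounded: [142, 160, 175]

query (0,0) [L1,L2,L3] — begin 0,0,0
after L1 α=1/2: [235/2, 231/2, 92]
after L2 α=1/6: [477/4, 1375/12, 116]
after L3 α=2/3: [1621/12, 4783/36, 358/3]
= [135, 133, 119]

(2,0) stack=L1,L2,L3,L4; from [0,0,0]:
L1 α=1: [154, 150, 232]
L2 α=0: [154, 150, 232]
L3 α=3/4: [841/4, 387/2, 811/4]
L4 α=3/4: [1093/16, 897/8, 2587/16]
rounded: [68, 112, 162]

at x=1,y=1 over L1,L2,L3,L4:
+L1 (α=1/2) → [52, 221/2, 35/2]
+L2 (α=1/5) → [334/5, 137, 278/5]
+L3 (α=1/7) → [412/5, 911/7, 2453/35]
+L4 (α=1/6) → [259/3, 835/7, 3055/42]
= [86, 119, 73]

(0,1) stack=L1,L2,L3,L4; from [0,0,0]:
after L1 α=3/4: [477/4, 135, 261/2]
after L2 α=1/2: [1133/8, 321/2, 699/4]
after L3 α=1/3: [675/4, 433/3, 1141/6]
after L4 α=3/7: [1308/7, 313/3, 3569/21]
rounded: [187, 104, 170]


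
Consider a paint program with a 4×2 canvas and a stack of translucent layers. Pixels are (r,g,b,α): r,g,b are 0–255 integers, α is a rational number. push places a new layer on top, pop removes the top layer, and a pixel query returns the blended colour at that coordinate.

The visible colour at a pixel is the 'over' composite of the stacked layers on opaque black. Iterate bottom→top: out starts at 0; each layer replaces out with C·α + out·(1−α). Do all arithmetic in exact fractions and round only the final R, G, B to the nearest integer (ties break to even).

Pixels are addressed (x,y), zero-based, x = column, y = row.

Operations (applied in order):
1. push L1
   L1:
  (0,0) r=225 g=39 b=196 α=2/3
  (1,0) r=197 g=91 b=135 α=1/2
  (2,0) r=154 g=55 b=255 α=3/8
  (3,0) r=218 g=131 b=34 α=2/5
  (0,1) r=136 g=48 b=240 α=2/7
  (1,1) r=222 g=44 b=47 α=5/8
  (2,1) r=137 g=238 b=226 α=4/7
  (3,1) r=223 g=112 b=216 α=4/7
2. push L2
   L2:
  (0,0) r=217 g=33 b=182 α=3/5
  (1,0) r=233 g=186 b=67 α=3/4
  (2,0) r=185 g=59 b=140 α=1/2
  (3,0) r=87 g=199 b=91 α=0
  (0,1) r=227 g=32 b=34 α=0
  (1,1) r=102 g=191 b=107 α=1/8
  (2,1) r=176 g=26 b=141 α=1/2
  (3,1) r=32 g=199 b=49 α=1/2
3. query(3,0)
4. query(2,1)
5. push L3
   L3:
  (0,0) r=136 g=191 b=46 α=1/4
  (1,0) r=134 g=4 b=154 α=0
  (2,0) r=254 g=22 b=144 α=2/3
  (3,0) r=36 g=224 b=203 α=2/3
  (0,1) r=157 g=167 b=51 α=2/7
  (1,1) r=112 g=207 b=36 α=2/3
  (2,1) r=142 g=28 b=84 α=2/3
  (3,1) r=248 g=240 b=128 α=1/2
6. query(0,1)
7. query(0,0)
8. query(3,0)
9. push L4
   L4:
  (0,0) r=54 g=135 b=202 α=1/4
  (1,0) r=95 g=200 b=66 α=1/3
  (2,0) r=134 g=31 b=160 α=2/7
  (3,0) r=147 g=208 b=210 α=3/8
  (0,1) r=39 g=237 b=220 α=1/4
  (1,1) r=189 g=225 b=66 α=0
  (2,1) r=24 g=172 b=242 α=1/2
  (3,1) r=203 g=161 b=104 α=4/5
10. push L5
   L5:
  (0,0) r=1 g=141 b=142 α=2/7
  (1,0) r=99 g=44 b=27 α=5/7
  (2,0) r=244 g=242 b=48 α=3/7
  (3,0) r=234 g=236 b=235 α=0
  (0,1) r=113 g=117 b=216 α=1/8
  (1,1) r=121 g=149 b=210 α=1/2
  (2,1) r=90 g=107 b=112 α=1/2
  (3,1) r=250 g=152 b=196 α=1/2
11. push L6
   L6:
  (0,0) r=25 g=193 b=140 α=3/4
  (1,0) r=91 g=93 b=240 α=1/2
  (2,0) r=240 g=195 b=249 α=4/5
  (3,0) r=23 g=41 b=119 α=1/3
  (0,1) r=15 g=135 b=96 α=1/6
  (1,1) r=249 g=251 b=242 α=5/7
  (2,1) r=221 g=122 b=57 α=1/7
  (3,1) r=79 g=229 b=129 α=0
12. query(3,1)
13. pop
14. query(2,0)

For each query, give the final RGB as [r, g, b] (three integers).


query (3,0) [L1,L2] — begin 0,0,0
L1 α=2/5: [436/5, 262/5, 68/5]
L2 α=0: [436/5, 262/5, 68/5]
rounded: [87, 52, 14]

(2,1) stack=L1,L2; from [0,0,0]:
L1 α=4/7: [548/7, 136, 904/7]
L2 α=1/2: [890/7, 81, 1891/14]
→ [127, 81, 135]

(0,1) stack=L1,L2,L3; from [0,0,0]:
+L1 (α=2/7) → [272/7, 96/7, 480/7]
+L2 (α=0) → [272/7, 96/7, 480/7]
+L3 (α=2/7) → [3558/49, 2818/49, 3114/49]
→ [73, 58, 64]

(0,0) stack=L1,L2,L3; from [0,0,0]:
L1 α=2/3: [150, 26, 392/3]
L2 α=3/5: [951/5, 151/5, 2422/15]
L3 α=1/4: [3533/20, 352/5, 663/5]
= [177, 70, 133]

(3,0) stack=L1,L2,L3; from [0,0,0]:
+L1 (α=2/5) → [436/5, 262/5, 68/5]
+L2 (α=0) → [436/5, 262/5, 68/5]
+L3 (α=2/3) → [796/15, 834/5, 2098/15]
rounded: [53, 167, 140]

at x=3,y=1 over L1,L2,L3,L4,L5,L6:
after L1 α=4/7: [892/7, 64, 864/7]
after L2 α=1/2: [558/7, 263/2, 1207/14]
after L3 α=1/2: [1147/7, 743/4, 2999/28]
after L4 α=4/5: [6831/35, 3319/20, 14647/140]
after L5 α=1/2: [15581/70, 6359/40, 42087/280]
after L6 α=0: [15581/70, 6359/40, 42087/280]
rounded: [223, 159, 150]

at x=2,y=0 over L1,L2,L3,L4,L5:
after L1 α=3/8: [231/4, 165/8, 765/8]
after L2 α=1/2: [971/8, 637/16, 1885/16]
after L3 α=2/3: [5035/24, 447/16, 6493/48]
after L4 α=2/7: [31607/168, 461/16, 47825/336]
after L5 α=3/7: [62351/294, 3365/28, 59921/588]
rounded: [212, 120, 102]
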